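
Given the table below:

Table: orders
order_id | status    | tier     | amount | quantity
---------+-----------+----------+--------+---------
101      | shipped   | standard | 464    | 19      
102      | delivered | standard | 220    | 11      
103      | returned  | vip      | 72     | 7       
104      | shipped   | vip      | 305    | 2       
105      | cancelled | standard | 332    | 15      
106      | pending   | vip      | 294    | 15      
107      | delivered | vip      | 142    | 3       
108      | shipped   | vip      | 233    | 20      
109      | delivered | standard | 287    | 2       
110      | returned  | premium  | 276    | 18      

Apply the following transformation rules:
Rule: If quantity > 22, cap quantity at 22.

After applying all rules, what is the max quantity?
20

Step 1: Original maximum quantity = 20
Step 2: Check cap of 22 against maximum
Step 3: No records exceed the cap (max 20 <= cap 22), so no capping applies
Step 4: Maximum after transformation = 20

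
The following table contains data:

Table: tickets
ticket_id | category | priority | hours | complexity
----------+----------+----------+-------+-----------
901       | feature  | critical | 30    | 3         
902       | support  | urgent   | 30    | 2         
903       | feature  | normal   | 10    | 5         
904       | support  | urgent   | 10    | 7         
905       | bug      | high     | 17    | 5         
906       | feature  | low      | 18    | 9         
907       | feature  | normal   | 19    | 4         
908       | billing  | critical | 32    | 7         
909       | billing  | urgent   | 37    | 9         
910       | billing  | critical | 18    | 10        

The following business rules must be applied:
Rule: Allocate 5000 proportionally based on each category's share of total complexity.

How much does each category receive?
billing: 2131.15, bug: 409.84, feature: 1721.31, support: 737.7

Step 1: Calculate total complexity = 61
Step 2: Calculate each category's proportion:
  billing: 26/61 = 42.62% → 2131.15
  bug: 5/61 = 8.20% → 409.84
  feature: 21/61 = 34.43% → 1721.31
  support: 9/61 = 14.75% → 737.7
Step 3: Verify: sum of allocations ≈ 5000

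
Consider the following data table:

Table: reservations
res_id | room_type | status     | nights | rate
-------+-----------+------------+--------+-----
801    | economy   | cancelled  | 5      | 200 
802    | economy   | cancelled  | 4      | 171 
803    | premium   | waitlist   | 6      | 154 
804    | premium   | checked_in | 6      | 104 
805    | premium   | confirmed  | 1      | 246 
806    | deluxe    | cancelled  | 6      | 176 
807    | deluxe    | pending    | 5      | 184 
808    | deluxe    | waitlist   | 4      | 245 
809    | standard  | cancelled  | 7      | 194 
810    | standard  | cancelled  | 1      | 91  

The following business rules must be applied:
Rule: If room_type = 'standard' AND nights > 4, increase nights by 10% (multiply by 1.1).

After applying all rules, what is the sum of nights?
45.7

Step 1: Find records where room_type = 'standard' AND nights > 4
Step 2: 1 records match, summing to 7
Step 3: After multiplier: 7 × 1.1 = 7.7
Step 4: Unaffected records sum: 38
Step 5: Final sum = 7.7 + 38 = 45.7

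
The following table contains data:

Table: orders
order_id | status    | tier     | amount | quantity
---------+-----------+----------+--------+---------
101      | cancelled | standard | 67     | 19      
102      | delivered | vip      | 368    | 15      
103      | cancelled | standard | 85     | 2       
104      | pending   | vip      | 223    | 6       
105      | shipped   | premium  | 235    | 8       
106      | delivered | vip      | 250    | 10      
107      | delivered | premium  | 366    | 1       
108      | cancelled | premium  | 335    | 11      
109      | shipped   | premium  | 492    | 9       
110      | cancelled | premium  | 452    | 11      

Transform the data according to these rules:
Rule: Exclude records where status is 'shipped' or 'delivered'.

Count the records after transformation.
5

Step 1: Count records to exclude
  - 2 (shipped) + 3 (delivered) = 5 records
Step 2: Total records: 10
Step 3: Remaining = 10 - 5 = 5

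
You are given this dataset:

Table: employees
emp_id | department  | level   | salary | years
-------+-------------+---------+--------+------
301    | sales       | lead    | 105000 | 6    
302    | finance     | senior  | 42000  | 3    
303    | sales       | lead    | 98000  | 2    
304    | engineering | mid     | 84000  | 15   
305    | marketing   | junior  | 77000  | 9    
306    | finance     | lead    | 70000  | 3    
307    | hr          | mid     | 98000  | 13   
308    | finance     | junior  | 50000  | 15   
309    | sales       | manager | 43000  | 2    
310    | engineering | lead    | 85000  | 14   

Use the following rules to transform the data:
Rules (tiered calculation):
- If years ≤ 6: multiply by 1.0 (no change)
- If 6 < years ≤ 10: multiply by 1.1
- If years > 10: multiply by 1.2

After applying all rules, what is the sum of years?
94.3

Step 1: Tier 1 (years ≤ 6): 5 records, sum = 16 × 1.0 = 16.0
Step 2: Tier 2 (6 < years ≤ 10): 1 records, sum = 9 × 1.1 = 9.9
Step 3: Tier 3 (years > 10): 4 records, sum = 57 × 1.2 = 68.4
Step 4: Final sum = 16.0 + 9.9 + 68.4 = 94.3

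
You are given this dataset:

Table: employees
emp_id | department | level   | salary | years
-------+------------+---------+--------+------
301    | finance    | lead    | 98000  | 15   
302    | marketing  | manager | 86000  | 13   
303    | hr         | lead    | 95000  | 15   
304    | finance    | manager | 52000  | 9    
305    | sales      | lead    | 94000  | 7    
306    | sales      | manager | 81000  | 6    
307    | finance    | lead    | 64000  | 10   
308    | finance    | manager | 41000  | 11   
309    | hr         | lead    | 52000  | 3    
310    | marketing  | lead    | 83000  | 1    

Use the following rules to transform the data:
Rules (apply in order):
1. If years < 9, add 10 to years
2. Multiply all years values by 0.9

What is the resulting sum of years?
117.0

Step 1: Apply Rule 1 - Add 10 to records with years < 9
  - 4 records affected: 17 + (4 × 10) = 57
  - Unaffected records: 73
  - Sum after Rule 1: 130
Step 2: Apply Rule 2 - Multiply all by 0.9
  - 130 × 0.9 = 117.0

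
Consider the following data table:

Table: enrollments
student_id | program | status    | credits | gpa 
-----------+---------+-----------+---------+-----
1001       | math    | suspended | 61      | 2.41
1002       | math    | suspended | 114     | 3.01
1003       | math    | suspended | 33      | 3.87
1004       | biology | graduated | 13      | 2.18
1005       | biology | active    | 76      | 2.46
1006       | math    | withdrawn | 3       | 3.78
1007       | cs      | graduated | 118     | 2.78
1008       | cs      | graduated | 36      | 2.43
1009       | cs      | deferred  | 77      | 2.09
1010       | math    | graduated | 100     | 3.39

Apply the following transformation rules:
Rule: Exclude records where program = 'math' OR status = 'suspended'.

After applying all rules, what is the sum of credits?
320

Step 1: Find records where program = 'math' OR status = 'suspended'
Step 2: 5 records match, summing to 311
Step 3: Original sum: 631
Step 4: Remaining sum = 631 - 311 = 320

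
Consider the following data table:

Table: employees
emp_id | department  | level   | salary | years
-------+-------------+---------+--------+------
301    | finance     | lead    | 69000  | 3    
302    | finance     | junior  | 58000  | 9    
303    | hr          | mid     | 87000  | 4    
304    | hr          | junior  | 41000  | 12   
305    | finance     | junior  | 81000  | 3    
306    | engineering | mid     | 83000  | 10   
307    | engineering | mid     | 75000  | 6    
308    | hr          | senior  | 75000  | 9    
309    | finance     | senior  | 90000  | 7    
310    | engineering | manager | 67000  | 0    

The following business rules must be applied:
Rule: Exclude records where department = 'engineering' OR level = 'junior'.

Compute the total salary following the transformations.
321000

Step 1: Find records where department = 'engineering' OR level = 'junior'
Step 2: 6 records match, summing to 405000
Step 3: Original sum: 726000
Step 4: Remaining sum = 726000 - 405000 = 321000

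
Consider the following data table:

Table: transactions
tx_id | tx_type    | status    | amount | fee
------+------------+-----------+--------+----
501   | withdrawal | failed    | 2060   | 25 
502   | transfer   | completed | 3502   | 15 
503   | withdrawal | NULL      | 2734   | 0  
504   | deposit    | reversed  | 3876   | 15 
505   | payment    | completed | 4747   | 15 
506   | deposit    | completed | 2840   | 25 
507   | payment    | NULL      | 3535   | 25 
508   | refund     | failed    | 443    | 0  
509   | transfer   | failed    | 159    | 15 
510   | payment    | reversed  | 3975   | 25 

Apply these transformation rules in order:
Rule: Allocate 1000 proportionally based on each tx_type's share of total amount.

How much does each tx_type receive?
deposit: 240.97, payment: 439.78, refund: 15.89, transfer: 131.36, withdrawal: 172.01

Step 1: Calculate total amount = 27871
Step 2: Calculate each tx_type's proportion:
  deposit: 6716/27871 = 24.10% → 240.97
  payment: 12257/27871 = 43.98% → 439.78
  refund: 443/27871 = 1.59% → 15.89
  transfer: 3661/27871 = 13.14% → 131.36
  withdrawal: 4794/27871 = 17.20% → 172.01
Step 3: Verify: sum of allocations ≈ 1000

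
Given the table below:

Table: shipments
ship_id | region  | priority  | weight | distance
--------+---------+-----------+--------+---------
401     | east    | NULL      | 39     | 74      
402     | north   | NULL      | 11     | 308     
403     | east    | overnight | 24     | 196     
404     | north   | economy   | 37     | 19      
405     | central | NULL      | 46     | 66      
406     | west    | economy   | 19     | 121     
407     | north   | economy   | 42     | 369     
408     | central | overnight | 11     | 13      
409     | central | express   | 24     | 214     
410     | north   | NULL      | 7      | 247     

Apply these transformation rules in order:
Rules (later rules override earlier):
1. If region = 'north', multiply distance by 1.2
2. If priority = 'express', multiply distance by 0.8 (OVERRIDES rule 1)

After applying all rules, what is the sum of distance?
1772.8

Step 1: Rule 2 takes priority for records with priority = 'express'
  - 1 records: 214 × 0.8 = 171.2
Step 2: Rule 1 applies to remaining records with region = 'north'
  - 4 records: 943 × 1.2 = 1131.6
Step 3: Other records unchanged: 470
Step 4: Final sum = 171.2 + 1131.6 + 470 = 1772.8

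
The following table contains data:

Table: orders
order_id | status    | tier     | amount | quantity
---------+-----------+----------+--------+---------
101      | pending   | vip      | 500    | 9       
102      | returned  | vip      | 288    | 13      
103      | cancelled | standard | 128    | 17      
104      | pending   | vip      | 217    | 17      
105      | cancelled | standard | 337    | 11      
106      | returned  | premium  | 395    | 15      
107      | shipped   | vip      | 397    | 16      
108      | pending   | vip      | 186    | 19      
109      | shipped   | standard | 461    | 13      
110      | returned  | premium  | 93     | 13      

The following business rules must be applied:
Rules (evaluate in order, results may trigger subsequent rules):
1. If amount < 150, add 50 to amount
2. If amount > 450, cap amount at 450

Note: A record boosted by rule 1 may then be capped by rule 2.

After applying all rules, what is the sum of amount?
3041

Step 1: Apply rule 1 to records with amount < 150
  - 2 records get bonus of 50
  - Of these, 0 records then exceed 450 and get capped
Step 2: Apply rule 2 to records with amount > 450
  - 2 records (original) are capped
Step 3: Calculate final sum = 3041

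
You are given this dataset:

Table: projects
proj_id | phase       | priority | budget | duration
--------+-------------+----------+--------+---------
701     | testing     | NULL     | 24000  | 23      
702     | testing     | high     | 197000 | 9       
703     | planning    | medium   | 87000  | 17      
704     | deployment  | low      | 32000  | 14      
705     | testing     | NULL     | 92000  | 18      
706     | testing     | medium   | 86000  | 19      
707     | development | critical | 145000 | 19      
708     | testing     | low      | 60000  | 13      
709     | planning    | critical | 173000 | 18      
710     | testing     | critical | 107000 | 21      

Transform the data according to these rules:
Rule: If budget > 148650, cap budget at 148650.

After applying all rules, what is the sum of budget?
930300

Step 1: 2 records have budget > 148650
Step 2: These records originally summed to 370000
Step 3: After capping: 2 × 148650 = 297300
Step 4: Unaffected records sum: 633000
Step 5: Final sum = 297300 + 633000 = 930300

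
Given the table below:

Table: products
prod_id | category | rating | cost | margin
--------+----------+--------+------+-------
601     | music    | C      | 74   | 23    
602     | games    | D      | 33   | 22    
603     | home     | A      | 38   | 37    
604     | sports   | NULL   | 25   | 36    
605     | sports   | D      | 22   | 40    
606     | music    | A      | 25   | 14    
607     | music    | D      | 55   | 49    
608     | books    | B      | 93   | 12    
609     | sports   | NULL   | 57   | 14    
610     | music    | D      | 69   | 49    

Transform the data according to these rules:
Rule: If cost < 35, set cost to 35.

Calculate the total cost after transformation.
526

Step 1: 4 records have cost < 35
Step 2: These records originally summed to 105
Step 3: After setting to minimum: 4 × 35 = 140
Step 4: Unaffected records sum: 386
Step 5: Final sum = 140 + 386 = 526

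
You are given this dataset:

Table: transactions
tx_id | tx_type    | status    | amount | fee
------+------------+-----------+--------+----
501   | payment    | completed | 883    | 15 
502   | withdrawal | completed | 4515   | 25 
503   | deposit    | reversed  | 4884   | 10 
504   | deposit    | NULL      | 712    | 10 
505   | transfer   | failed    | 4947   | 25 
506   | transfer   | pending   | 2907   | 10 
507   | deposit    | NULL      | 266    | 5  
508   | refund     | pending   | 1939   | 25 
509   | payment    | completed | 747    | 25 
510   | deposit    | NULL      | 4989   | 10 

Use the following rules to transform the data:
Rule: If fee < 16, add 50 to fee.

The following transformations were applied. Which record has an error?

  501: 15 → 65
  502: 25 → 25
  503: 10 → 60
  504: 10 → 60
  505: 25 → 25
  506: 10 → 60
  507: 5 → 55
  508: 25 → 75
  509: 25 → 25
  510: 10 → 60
Record 508 has an error. The correct transformed value should be 25, not 75.

Step 1: Check each record against the rule
Step 2: Record 508 has fee = 25
Step 3: Since 25 >= 16, the bonus should not have been applied
Step 4: Correct value = 25, but claimed value = 75
Conclusion: Record 508 has the error.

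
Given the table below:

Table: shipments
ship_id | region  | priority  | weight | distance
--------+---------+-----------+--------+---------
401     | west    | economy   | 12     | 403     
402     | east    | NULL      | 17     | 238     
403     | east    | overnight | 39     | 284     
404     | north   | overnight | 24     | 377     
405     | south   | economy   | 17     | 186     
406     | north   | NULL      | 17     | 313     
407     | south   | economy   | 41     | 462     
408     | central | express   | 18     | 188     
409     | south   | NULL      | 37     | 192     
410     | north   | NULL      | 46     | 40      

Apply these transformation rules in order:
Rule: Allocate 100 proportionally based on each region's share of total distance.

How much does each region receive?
central: 7.01, east: 19.46, north: 27.21, south: 31.31, west: 15.02

Step 1: Calculate total distance = 2683
Step 2: Calculate each region's proportion:
  central: 188/2683 = 7.01% → 7.01
  east: 522/2683 = 19.46% → 19.46
  north: 730/2683 = 27.21% → 27.21
  south: 840/2683 = 31.31% → 31.31
  west: 403/2683 = 15.02% → 15.02
Step 3: Verify: sum of allocations ≈ 100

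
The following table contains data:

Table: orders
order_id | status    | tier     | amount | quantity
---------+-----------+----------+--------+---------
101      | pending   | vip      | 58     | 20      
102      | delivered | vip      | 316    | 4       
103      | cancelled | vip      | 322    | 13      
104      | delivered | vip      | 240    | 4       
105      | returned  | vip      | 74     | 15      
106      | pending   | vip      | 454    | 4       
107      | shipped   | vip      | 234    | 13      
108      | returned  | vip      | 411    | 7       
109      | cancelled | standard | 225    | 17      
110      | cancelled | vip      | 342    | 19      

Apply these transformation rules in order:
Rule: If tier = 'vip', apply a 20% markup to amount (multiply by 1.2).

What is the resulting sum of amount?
3166.2

Step 1: Records with tier = 'vip' have total amount = 2451
Step 2: Apply multiplier: 2451 × 1.2 = 2941.2
Step 3: Other records total: 225
Step 4: Final sum = 2941.2 + 225 = 3166.2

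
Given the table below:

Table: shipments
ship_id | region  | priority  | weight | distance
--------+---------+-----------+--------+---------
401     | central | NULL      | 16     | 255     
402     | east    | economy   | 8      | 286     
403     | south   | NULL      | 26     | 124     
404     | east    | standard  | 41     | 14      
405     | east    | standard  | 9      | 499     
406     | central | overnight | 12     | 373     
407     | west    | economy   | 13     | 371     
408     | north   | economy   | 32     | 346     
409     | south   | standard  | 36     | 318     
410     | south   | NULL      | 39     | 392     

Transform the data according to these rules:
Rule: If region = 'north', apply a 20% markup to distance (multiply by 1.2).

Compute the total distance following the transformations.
3047.2

Step 1: Records with region = 'north' have total distance = 346
Step 2: Apply multiplier: 346 × 1.2 = 415.2
Step 3: Other records total: 2632
Step 4: Final sum = 415.2 + 2632 = 3047.2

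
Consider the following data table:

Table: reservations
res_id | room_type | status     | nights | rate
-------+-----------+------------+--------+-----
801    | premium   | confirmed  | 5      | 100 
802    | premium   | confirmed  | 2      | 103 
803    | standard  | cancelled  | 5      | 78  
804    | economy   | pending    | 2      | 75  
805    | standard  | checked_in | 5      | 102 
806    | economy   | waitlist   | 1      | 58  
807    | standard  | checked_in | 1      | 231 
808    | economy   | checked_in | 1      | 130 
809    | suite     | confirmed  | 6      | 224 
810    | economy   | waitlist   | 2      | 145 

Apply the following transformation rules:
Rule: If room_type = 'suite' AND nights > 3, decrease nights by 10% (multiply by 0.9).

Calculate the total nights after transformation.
29.4

Step 1: Find records where room_type = 'suite' AND nights > 3
Step 2: 1 records match, summing to 6
Step 3: After multiplier: 6 × 0.9 = 5.4
Step 4: Unaffected records sum: 24
Step 5: Final sum = 5.4 + 24 = 29.4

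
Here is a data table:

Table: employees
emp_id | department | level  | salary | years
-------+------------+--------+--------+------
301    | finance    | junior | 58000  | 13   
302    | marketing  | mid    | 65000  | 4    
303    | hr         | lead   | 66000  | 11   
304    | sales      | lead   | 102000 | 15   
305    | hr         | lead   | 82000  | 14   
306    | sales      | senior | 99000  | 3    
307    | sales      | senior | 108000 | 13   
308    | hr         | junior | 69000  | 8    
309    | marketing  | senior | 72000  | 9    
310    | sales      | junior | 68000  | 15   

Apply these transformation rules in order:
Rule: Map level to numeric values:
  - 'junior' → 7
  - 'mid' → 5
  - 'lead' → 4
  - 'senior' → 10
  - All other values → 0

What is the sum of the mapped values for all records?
68

Step 1: Apply mapping to each record
Step 2: Count by status:
  'junior': 3 records × 7 = 21
  'mid': 1 records × 5 = 5
  'lead': 3 records × 4 = 12
  'senior': 3 records × 10 = 30
Step 3: Sum all mapped values = 68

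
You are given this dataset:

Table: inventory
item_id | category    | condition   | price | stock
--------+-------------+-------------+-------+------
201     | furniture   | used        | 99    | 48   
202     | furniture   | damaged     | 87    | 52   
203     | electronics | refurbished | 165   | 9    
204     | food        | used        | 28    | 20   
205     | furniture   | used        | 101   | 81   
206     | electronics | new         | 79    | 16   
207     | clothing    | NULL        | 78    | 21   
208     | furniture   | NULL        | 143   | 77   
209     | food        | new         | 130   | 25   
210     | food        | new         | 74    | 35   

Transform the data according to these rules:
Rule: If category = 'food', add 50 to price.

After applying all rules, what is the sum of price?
1134

Step 1: Count records where category = 'food': 3
Step 2: Total bonus added: 3 × 50 = 150
Step 3: Original sum of price: 984
Step 4: Final sum = 984 + 150 = 1134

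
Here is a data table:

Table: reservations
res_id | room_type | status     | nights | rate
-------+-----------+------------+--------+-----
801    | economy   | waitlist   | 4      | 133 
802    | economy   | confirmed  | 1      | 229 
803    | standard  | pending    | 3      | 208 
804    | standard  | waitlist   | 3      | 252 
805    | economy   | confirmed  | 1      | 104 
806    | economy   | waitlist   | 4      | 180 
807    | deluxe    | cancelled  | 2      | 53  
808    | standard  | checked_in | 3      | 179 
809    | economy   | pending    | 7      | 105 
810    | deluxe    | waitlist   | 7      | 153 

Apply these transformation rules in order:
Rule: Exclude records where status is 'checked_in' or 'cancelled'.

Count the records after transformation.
8

Step 1: Count records to exclude
  - 1 (checked_in) + 1 (cancelled) = 2 records
Step 2: Total records: 10
Step 3: Remaining = 10 - 2 = 8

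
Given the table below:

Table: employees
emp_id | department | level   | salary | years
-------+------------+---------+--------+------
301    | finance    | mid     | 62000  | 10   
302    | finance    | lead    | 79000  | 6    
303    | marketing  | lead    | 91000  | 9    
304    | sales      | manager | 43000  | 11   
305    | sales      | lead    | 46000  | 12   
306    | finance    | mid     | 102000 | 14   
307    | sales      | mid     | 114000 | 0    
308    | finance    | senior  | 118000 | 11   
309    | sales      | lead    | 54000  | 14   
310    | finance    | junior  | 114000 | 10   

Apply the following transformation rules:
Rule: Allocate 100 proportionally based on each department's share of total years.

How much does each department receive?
finance: 52.58, marketing: 9.28, sales: 38.14

Step 1: Calculate total years = 97
Step 2: Calculate each department's proportion:
  finance: 51/97 = 52.58% → 52.58
  marketing: 9/97 = 9.28% → 9.28
  sales: 37/97 = 38.14% → 38.14
Step 3: Verify: sum of allocations ≈ 100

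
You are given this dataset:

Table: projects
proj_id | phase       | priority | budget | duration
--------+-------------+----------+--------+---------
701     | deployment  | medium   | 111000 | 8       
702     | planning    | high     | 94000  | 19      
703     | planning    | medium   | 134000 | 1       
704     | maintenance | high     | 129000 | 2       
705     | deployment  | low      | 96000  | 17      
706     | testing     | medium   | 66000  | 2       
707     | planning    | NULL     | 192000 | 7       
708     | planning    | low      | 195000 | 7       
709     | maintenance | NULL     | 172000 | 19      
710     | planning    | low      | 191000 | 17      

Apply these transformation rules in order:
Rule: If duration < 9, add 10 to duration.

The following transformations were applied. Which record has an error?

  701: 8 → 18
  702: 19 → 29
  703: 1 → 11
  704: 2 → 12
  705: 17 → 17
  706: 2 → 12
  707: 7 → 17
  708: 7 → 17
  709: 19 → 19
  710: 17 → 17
Record 702 has an error. The correct transformed value should be 19, not 29.

Step 1: Check each record against the rule
Step 2: Record 702 has duration = 19
Step 3: Since 19 >= 9, the bonus should not have been applied
Step 4: Correct value = 19, but claimed value = 29
Conclusion: Record 702 has the error.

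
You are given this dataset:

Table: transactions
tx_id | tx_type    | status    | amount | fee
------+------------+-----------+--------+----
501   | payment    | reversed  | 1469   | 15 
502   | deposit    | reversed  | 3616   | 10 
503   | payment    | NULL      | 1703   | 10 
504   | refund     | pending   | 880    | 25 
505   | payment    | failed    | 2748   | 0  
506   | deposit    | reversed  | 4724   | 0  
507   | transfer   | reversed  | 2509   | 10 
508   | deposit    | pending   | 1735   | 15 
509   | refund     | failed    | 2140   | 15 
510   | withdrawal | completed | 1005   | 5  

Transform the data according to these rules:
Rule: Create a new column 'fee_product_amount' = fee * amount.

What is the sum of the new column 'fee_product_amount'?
185465

Step 1: For each record, compute fee * amount
Example calculations:
  15 * 1469 = 22035
  10 * 3616 = 36160
  10 * 1703 = 17030
  ...
Step 2: Sum all derived values
Step 3: Total = 185465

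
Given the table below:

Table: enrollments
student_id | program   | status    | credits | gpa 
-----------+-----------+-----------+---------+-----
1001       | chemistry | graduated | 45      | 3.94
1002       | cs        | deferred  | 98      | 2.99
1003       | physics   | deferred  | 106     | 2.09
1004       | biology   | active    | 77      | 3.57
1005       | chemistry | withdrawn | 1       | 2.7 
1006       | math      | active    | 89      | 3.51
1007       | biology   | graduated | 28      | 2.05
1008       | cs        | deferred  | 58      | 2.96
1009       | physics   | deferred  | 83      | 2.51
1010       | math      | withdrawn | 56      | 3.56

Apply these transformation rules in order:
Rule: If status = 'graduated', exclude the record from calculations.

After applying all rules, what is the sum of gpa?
23.89

Step 1: Identify records where status = 'graduated'
Step 2: The excluded records sum to 5.99
Step 3: Original total gpa = 29.88
Step 4: Remaining total = 29.88 - 5.99 = 23.89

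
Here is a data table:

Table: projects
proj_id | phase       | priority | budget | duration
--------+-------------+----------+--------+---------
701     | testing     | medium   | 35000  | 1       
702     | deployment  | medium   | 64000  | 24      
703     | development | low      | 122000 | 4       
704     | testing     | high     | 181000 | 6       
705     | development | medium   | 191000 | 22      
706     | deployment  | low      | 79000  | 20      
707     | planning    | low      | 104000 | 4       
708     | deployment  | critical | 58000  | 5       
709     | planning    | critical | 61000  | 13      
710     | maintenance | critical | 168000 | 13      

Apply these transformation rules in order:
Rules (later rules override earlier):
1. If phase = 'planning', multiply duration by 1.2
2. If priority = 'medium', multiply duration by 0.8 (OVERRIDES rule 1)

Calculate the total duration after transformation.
106.0

Step 1: Rule 2 takes priority for records with priority = 'medium'
  - 3 records: 47 × 0.8 = 37.6
Step 2: Rule 1 applies to remaining records with phase = 'planning'
  - 2 records: 17 × 1.2 = 20.4
Step 3: Other records unchanged: 48
Step 4: Final sum = 37.6 + 20.4 + 48 = 106.0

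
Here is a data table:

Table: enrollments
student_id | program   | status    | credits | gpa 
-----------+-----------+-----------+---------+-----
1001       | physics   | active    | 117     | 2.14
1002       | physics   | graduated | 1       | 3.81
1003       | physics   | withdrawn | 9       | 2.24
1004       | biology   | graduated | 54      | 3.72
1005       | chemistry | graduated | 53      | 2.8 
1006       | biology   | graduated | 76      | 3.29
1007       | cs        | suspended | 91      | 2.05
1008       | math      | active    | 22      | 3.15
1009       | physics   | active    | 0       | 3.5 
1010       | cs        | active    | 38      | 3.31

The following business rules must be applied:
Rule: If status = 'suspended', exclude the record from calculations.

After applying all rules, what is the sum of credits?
370

Step 1: Identify records where status = 'suspended'
Step 2: The excluded records sum to 91
Step 3: Original total credits = 461
Step 4: Remaining total = 461 - 91 = 370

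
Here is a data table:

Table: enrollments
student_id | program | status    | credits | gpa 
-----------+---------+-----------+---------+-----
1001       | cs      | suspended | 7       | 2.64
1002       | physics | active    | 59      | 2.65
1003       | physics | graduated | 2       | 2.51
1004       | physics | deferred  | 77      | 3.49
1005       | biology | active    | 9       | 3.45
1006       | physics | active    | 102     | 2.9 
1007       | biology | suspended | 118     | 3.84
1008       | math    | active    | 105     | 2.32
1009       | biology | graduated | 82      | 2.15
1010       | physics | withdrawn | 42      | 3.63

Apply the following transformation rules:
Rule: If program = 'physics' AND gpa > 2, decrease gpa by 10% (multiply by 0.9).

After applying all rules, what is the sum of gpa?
28.06

Step 1: Find records where program = 'physics' AND gpa > 2
Step 2: 5 records match, summing to 15.18
Step 3: After multiplier: 15.18 × 0.9 = 13.66
Step 4: Unaffected records sum: 14.4
Step 5: Final sum = 13.66 + 14.4 = 28.06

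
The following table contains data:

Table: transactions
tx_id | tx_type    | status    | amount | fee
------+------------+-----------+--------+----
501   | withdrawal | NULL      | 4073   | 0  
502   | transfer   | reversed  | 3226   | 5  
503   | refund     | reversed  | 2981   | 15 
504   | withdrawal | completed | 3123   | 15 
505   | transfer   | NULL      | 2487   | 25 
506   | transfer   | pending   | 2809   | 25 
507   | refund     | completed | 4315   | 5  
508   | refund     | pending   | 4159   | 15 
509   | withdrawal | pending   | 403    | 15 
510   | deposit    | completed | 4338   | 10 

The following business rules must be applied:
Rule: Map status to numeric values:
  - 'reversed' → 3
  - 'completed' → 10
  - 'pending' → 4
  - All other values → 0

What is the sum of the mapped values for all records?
48

Step 1: Apply mapping to each record
Step 2: Count by status:
  'reversed': 2 records × 3 = 6
  'completed': 3 records × 10 = 30
  'pending': 3 records × 4 = 12
Step 3: Sum all mapped values = 48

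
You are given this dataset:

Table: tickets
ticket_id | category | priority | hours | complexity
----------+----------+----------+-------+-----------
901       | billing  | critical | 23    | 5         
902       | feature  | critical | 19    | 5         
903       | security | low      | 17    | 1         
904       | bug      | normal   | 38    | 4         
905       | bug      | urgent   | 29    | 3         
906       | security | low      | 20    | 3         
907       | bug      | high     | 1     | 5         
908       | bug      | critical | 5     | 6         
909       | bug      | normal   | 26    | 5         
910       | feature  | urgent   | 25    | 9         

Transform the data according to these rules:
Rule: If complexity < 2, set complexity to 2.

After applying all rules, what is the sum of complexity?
47

Step 1: 1 records have complexity < 2
Step 2: These records originally summed to 1
Step 3: After setting to minimum: 1 × 2 = 2
Step 4: Unaffected records sum: 45
Step 5: Final sum = 2 + 45 = 47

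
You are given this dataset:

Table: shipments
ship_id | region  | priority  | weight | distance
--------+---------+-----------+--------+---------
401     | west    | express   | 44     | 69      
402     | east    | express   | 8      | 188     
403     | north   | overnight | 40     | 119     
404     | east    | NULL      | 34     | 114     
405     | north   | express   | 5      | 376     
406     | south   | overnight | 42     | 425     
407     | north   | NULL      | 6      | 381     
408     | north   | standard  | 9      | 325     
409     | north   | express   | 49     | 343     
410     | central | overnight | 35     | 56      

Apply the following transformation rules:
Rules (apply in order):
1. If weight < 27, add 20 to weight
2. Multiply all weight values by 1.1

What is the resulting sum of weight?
387.2

Step 1: Apply Rule 1 - Add 20 to records with weight < 27
  - 4 records affected: 28 + (4 × 20) = 108
  - Unaffected records: 244
  - Sum after Rule 1: 352
Step 2: Apply Rule 2 - Multiply all by 1.1
  - 352 × 1.1 = 387.2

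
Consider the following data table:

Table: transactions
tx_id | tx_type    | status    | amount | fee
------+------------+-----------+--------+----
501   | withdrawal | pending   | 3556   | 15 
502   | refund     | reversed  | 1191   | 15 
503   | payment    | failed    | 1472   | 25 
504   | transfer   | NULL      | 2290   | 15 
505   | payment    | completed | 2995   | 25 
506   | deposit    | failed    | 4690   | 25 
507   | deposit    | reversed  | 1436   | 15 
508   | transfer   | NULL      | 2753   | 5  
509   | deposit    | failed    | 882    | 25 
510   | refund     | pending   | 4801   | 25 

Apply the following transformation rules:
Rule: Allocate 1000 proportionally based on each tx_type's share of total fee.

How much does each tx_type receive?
deposit: 342.11, payment: 263.16, refund: 210.53, transfer: 105.26, withdrawal: 78.95

Step 1: Calculate total fee = 190
Step 2: Calculate each tx_type's proportion:
  deposit: 65/190 = 34.21% → 342.11
  payment: 50/190 = 26.32% → 263.16
  refund: 40/190 = 21.05% → 210.53
  transfer: 20/190 = 10.53% → 105.26
  withdrawal: 15/190 = 7.89% → 78.95
Step 3: Verify: sum of allocations ≈ 1000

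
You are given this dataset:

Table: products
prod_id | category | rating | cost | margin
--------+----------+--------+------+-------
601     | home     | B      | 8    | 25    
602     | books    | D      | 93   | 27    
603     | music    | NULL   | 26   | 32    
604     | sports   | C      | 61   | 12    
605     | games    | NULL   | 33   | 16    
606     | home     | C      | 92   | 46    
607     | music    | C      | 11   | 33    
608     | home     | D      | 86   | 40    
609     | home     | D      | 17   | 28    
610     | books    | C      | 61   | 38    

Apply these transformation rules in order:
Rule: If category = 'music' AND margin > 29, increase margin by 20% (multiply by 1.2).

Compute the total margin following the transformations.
310.0

Step 1: Find records where category = 'music' AND margin > 29
Step 2: 2 records match, summing to 65
Step 3: After multiplier: 65 × 1.2 = 78.0
Step 4: Unaffected records sum: 232
Step 5: Final sum = 78.0 + 232 = 310.0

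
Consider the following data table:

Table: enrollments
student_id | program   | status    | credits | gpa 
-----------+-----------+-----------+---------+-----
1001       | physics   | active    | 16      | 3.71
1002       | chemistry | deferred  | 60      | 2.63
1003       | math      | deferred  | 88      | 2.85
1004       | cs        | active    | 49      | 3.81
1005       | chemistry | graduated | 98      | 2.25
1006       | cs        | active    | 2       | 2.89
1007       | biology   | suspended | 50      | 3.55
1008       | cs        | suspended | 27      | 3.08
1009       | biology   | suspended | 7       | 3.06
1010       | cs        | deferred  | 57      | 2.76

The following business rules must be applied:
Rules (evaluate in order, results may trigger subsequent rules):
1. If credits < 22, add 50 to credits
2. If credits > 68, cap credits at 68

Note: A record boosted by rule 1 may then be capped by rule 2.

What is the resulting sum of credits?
554

Step 1: Apply rule 1 to records with credits < 22
  - 3 records get bonus of 50
  - Of these, 0 records then exceed 68 and get capped
Step 2: Apply rule 2 to records with credits > 68
  - 2 records (original) are capped
Step 3: Calculate final sum = 554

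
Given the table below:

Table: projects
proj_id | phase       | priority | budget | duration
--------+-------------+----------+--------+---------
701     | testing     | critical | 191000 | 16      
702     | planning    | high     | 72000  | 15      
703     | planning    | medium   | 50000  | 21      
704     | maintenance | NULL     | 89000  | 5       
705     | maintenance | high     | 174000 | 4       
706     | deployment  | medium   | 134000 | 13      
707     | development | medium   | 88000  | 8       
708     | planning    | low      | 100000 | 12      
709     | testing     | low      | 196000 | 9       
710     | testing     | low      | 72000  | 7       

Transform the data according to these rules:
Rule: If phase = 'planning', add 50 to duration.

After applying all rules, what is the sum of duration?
260

Step 1: Count records where phase = 'planning': 3
Step 2: Total bonus added: 3 × 50 = 150
Step 3: Original sum of duration: 110
Step 4: Final sum = 110 + 150 = 260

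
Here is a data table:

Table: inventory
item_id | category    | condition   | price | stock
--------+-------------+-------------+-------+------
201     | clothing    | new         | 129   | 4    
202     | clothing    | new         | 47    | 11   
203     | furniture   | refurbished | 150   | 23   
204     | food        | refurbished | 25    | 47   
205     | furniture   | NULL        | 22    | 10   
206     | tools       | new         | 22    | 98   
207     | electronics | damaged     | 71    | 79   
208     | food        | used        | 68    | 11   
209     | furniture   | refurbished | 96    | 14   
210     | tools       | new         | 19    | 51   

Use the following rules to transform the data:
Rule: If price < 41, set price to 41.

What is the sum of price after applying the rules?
725

Step 1: 4 records have price < 41
Step 2: These records originally summed to 88
Step 3: After setting to minimum: 4 × 41 = 164
Step 4: Unaffected records sum: 561
Step 5: Final sum = 164 + 561 = 725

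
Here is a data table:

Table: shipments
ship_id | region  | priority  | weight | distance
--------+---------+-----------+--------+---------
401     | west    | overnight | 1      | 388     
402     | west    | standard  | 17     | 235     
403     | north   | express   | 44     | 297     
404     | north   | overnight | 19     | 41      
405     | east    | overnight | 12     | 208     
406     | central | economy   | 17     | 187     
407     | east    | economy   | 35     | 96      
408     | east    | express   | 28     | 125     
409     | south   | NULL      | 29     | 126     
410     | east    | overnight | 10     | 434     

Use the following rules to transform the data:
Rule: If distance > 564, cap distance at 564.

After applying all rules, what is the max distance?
434

Step 1: Original maximum distance = 434
Step 2: Check cap of 564 against maximum
Step 3: No records exceed the cap (max 434 <= cap 564), so no capping applies
Step 4: Maximum after transformation = 434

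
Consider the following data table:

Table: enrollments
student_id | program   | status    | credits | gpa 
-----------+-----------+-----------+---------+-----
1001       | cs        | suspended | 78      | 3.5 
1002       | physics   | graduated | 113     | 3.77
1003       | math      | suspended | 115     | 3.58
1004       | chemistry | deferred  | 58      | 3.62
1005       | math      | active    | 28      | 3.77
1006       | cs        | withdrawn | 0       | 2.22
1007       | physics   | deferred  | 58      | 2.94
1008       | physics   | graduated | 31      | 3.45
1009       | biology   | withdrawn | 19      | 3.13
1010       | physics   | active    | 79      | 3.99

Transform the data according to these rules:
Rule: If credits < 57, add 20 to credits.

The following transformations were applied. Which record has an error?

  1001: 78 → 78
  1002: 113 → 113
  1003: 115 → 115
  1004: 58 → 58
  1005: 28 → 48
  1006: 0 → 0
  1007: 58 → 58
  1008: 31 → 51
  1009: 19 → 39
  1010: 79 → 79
Record 1006 has an error. The correct transformed value should be 20, not 0.

Step 1: Check each record against the rule
Step 2: Record 1006 has credits = 0
Step 3: Since 0 < 57, the bonus should have been applied
Step 4: Correct value = 20, but claimed value = 0
Conclusion: Record 1006 has the error.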